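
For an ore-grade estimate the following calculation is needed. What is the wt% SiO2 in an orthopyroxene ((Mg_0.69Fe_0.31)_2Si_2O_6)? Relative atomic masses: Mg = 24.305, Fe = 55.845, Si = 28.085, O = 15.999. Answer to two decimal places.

M((Mg_0.69Fe_0.31)_2Si_2O_6) = 220.329 g/mol; M(SiO2) = 60.083 g/mol.
Moles SiO2 per formula unit = 2 Si ÷ 1 = 2.0000.
SiO2 fraction = (2.0000 × 60.083) / 220.329 = 120.166/220.329 = 0.5454.

54.54 wt%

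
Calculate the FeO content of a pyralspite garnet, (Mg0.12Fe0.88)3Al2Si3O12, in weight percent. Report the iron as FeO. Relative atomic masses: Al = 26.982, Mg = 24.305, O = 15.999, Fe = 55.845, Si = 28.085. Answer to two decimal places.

Molar mass of (Mg0.12Fe0.88)3Al2Si3O12 = 0.36*24.305 + 2.64*55.845 + 2*26.982 + 3*28.085 + 12*15.999 = 486.388 g/mol.
Each formula unit contains 2.64 Fe, equivalent to 2.64/1 = 2.6400 mol FeO.
M(FeO) = 1×55.845 + 1×15.999 = 71.844 g/mol.
Mass of FeO per formula unit = 2.6400 × 71.844 = 189.668 g.
FeO wt% = 189.668 / 486.388 × 100 = 39.00%.

39.00 wt%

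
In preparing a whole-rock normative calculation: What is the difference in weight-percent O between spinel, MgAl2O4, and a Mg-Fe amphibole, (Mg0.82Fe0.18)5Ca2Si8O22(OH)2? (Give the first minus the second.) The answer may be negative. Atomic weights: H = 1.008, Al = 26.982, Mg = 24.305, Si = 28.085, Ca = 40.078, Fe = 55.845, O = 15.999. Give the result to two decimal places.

-0.69 percentage points

M(MgAl2O4) = 142.265 g/mol, so wt% O = 63.996/142.265 × 100 = 44.98%.
M((Mg0.82Fe0.18)5Ca2Si8O22(OH)2) = 840.739 g/mol, so wt% O = 383.976/840.739 × 100 = 45.67%.
44.98 − 45.67 = -0.69 pp.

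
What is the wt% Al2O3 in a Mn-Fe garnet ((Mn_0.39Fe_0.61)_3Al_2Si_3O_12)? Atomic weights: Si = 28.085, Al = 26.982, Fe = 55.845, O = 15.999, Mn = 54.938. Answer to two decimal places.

20.53 wt%

Formula mass = 496.681 g/mol.
2 Al → 1.0000 mol Al2O3 per formula unit; M(Al2O3) = 101.961, so Al2O3 mass = 101.961 g.
101.961/496.681 × 100 = 20.53 wt%.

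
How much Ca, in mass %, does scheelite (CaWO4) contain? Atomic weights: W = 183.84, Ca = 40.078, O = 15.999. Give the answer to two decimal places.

Formula mass = 1*40.078 + 1*183.84 + 4*15.999 = 287.914 g/mol, of which 40.078 g is Ca.
So Ca makes up 40.078/287.914 = 0.1392 of the mass, i.e. 13.92%.

13.92 mass %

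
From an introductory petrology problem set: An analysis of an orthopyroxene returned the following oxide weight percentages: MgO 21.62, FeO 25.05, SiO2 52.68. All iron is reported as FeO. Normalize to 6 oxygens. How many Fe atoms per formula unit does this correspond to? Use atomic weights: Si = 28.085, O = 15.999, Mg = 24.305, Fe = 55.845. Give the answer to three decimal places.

0.793 Fe apfu

21.62 wt% MgO ÷ 40.304 g/mol = 0.53642 mol, giving 0.53642 Mg and 0.53642 O.
25.05 wt% FeO ÷ 71.844 g/mol = 0.34867 mol, giving 0.34867 Fe and 0.34867 O.
52.68 wt% SiO2 ÷ 60.083 g/mol = 0.87679 mol, giving 0.87679 Si and 1.75358 O.
Oxygen sums to 2.63867; scaling by 6/2.63867 = 2.27387 puts the formula on 6 O.
Fe: 0.34867 × 2.27387 = 0.793 atoms per formula unit.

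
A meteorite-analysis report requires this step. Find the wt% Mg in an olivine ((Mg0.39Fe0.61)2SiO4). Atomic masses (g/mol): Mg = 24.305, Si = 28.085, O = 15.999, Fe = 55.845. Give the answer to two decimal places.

10.58 weight percent

M((Mg0.39Fe0.61)2SiO4) = 179.170 g/mol.
Mg contributes 0.78 × 24.305 = 18.958 g per mole.
18.958/179.170 = 0.1058 → 10.58%.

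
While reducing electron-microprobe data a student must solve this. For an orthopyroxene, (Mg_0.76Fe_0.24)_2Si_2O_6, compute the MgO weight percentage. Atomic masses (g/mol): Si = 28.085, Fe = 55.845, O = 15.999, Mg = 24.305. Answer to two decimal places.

28.37 wt%

M((Mg_0.76Fe_0.24)_2Si_2O_6) = 215.913 g/mol; M(MgO) = 40.304 g/mol.
Moles MgO per formula unit = 1.52 Mg ÷ 1 = 1.5200.
MgO fraction = (1.5200 × 40.304) / 215.913 = 61.262/215.913 = 0.2837.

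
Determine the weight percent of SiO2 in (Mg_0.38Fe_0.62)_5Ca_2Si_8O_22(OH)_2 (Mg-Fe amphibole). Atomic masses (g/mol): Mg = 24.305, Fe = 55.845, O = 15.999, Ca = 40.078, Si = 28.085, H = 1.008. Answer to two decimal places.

Molar mass of (Mg_0.38Fe_0.62)_5Ca_2Si_8O_22(OH)_2 = 1.90*24.305 + 3.10*55.845 + 2*40.078 + 8*28.085 + 24*15.999 + 2*1.008 = 910.127 g/mol.
Each formula unit contains 8 Si, equivalent to 8/1 = 8.0000 mol SiO2.
M(SiO2) = 1×28.085 + 2×15.999 = 60.083 g/mol.
Mass of SiO2 per formula unit = 8.0000 × 60.083 = 480.664 g.
SiO2 wt% = 480.664 / 910.127 × 100 = 52.81%.

52.81 wt%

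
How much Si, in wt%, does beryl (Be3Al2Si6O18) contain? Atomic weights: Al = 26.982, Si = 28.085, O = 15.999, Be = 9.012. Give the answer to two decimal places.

31.35 wt%

Molar mass of Be3Al2Si6O18: 3*9.012 + 2*26.982 + 6*28.085 + 18*15.999 = 537.492 g/mol.
Mass of Si per formula unit: 6 × 28.085 = 168.510 g.
Weight fraction Si = 168.510 / 537.492 = 0.3135.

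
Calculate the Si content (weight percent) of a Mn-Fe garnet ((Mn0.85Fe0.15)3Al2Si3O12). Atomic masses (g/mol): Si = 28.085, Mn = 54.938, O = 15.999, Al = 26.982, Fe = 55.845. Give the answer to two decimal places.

Molar mass of (Mn0.85Fe0.15)3Al2Si3O12: 2.55*54.938 + 0.45*55.845 + 2*26.982 + 3*28.085 + 12*15.999 = 495.429 g/mol.
Mass of Si per formula unit: 3 × 28.085 = 84.255 g.
Weight fraction Si = 84.255 / 495.429 = 0.1701.

17.01 weight percent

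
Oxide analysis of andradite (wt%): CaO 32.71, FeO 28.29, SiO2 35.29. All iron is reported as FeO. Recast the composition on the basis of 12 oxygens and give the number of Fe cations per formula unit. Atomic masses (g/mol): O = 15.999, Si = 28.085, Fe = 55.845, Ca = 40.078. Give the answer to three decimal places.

2.196 Fe apfu

32.71 wt% CaO ÷ 56.077 g/mol = 0.58331 mol, giving 0.58331 Ca and 0.58331 O.
28.29 wt% FeO ÷ 71.844 g/mol = 0.39377 mol, giving 0.39377 Fe and 0.39377 O.
35.29 wt% SiO2 ÷ 60.083 g/mol = 0.58735 mol, giving 0.58735 Si and 1.17470 O.
Oxygen sums to 2.15178; scaling by 12/2.15178 = 5.57678 puts the formula on 12 O.
Fe: 0.39377 × 5.57678 = 2.196 atoms per formula unit.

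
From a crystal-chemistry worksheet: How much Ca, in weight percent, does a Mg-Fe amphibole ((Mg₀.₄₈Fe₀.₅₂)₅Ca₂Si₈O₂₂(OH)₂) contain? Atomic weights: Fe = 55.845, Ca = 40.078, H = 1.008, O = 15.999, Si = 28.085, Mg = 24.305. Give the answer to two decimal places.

Formula mass = 2.40*24.305 + 2.60*55.845 + 2*40.078 + 8*28.085 + 24*15.999 + 2*1.008 = 894.357 g/mol, of which 80.156 g is Ca.
So Ca makes up 80.156/894.357 = 0.0896 of the mass, i.e. 8.96%.

8.96 weight percent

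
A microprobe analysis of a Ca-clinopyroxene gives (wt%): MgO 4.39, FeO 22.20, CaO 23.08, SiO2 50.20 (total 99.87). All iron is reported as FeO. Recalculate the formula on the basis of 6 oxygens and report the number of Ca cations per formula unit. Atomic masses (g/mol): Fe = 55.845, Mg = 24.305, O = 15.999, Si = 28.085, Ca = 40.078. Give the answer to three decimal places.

0.988 Ca apfu

MgO (M=40.304): mol = 0.10892; Mg = 0.10892, O = 0.10892.
FeO (M=71.844): mol = 0.30900; Fe = 0.30900, O = 0.30900.
CaO (M=56.077): mol = 0.41158; Ca = 0.41158, O = 0.41158.
SiO2 (M=60.083): mol = 0.83551; Si = 0.83551, O = 1.67102.
ΣO = 2.50052; factor = 6/ΣO = 2.39950.
Ca apfu = 0.41158 × 2.39950 = 0.988.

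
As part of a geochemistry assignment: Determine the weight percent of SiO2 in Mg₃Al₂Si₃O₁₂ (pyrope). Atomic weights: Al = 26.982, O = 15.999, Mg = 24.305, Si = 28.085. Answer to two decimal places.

44.71 wt%

Molar mass of Mg₃Al₂Si₃O₁₂ = 3×24.305 + 2×26.982 + 3×28.085 + 12×15.999 = 403.122 g/mol.
Each formula unit contains 3 Si, equivalent to 3/1 = 3.0000 mol SiO2.
M(SiO2) = 1×28.085 + 2×15.999 = 60.083 g/mol.
Mass of SiO2 per formula unit = 3.0000 × 60.083 = 180.249 g.
SiO2 wt% = 180.249 / 403.122 × 100 = 44.71%.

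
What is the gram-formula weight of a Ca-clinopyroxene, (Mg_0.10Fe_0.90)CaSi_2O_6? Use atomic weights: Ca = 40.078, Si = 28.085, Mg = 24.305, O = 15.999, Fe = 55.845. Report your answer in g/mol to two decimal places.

244.93 g/mol

Mg: 0.10 × 24.305 = 2.4305
Fe: 0.90 × 55.845 = 50.2605
Ca: 1 × 40.078 = 40.0780
Si: 2 × 28.085 = 56.1700
O: 6 × 15.999 = 95.9940
Summing the contributions gives the formula mass.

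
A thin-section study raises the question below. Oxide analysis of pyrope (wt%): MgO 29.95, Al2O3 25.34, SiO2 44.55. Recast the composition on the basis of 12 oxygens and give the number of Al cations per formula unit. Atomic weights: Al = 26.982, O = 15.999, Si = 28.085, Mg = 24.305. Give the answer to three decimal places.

29.95 wt% MgO ÷ 40.304 g/mol = 0.74310 mol, giving 0.74310 Mg and 0.74310 O.
25.34 wt% Al2O3 ÷ 101.961 g/mol = 0.24853 mol, giving 0.49706 Al and 0.74559 O.
44.55 wt% SiO2 ÷ 60.083 g/mol = 0.74147 mol, giving 0.74147 Si and 1.48294 O.
Oxygen sums to 2.97163; scaling by 12/2.97163 = 4.03819 puts the formula on 12 O.
Al: 0.49706 × 4.03819 = 2.007 atoms per formula unit.

2.007 Al apfu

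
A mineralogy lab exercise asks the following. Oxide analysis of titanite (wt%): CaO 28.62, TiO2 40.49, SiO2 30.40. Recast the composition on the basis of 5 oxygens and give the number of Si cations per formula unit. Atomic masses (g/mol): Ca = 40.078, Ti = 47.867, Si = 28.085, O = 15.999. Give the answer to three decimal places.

CaO: 28.62/56.077 = 0.51037 mol → 0.51037 mol Ca, 0.51037 mol O.
TiO2: 40.49/79.865 = 0.50698 mol → 0.50698 mol Ti, 1.01396 mol O.
SiO2: 30.40/60.083 = 0.50597 mol → 0.50597 mol Si, 1.01194 mol O.
Total oxygen = 2.53627 mol. Normalization factor = 5/2.53627 = 1.97140.
Si per 5 O = 0.50597 × 1.97140 = 0.997.

0.997 Si apfu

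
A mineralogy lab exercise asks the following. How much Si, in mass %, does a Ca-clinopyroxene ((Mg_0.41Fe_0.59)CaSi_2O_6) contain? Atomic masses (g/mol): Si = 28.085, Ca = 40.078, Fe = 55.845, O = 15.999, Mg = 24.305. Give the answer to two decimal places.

23.89 mass %

Formula mass = 0.41*24.305 + 0.59*55.845 + 1*40.078 + 2*28.085 + 6*15.999 = 235.156 g/mol, of which 56.170 g is Si.
So Si makes up 56.170/235.156 = 0.2389 of the mass, i.e. 23.89%.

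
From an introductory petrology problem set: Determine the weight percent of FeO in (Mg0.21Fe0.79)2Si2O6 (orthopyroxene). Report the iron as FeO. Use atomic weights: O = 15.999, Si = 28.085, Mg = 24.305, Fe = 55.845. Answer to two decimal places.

M((Mg0.21Fe0.79)2Si2O6) = 250.607 g/mol; M(FeO) = 71.844 g/mol.
Moles FeO per formula unit = 1.58 Fe ÷ 1 = 1.5800.
FeO fraction = (1.5800 × 71.844) / 250.607 = 113.514/250.607 = 0.4530.

45.30 wt%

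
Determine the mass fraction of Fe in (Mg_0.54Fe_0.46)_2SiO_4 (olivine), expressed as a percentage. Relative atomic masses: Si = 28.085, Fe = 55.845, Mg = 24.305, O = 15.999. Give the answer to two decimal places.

30.27 weight percent

M((Mg_0.54Fe_0.46)_2SiO_4) = 169.708 g/mol.
Fe contributes 0.92 × 55.845 = 51.377 g per mole.
51.377/169.708 = 0.3027 → 30.27%.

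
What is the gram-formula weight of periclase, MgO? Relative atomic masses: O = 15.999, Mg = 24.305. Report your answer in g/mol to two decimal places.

40.30 g/mol

Mg: 1 × 24.305 = 24.3050
O: 1 × 15.999 = 15.9990
Summing the contributions gives the formula mass.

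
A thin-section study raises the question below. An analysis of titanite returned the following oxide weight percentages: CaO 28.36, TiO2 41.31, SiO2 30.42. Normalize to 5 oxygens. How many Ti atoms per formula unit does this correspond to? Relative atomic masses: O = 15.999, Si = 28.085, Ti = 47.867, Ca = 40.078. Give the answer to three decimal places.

28.36 wt% CaO ÷ 56.077 g/mol = 0.50573 mol, giving 0.50573 Ca and 0.50573 O.
41.31 wt% TiO2 ÷ 79.865 g/mol = 0.51725 mol, giving 0.51725 Ti and 1.03450 O.
30.42 wt% SiO2 ÷ 60.083 g/mol = 0.50630 mol, giving 0.50630 Si and 1.01260 O.
Oxygen sums to 2.55283; scaling by 5/2.55283 = 1.95861 puts the formula on 5 O.
Ti: 0.51725 × 1.95861 = 1.013 atoms per formula unit.

1.013 Ti apfu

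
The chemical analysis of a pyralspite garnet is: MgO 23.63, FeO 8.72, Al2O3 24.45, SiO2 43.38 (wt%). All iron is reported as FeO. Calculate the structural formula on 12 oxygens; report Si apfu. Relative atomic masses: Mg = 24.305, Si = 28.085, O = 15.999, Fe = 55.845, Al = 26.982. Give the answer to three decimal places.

3.018 Si apfu

MgO (M=40.304): mol = 0.58629; Mg = 0.58629, O = 0.58629.
FeO (M=71.844): mol = 0.12137; Fe = 0.12137, O = 0.12137.
Al2O3 (M=101.961): mol = 0.23980; Al = 0.47960, O = 0.71940.
SiO2 (M=60.083): mol = 0.72200; Si = 0.72200, O = 1.44400.
ΣO = 2.87106; factor = 12/ΣO = 4.17964.
Si apfu = 0.72200 × 4.17964 = 3.018.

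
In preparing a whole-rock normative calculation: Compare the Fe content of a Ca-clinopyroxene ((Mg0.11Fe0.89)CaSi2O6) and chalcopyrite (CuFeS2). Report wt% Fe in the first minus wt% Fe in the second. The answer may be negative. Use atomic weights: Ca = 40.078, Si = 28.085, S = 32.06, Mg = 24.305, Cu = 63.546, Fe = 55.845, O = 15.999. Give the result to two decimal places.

-10.11 percentage points

First mineral: 49.702 g Fe in 244.618 g formula = 20.32 wt% Fe.
Second mineral: 55.845 g Fe in 183.511 g formula = 30.43 wt% Fe.
20.32% − 30.43% gives a difference of -10.11 percentage points.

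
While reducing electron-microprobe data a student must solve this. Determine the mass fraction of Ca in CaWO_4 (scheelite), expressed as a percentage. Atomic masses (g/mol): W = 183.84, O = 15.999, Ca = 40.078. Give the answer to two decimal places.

Molar mass of CaWO_4: 1·40.078 + 1·183.84 + 4·15.999 = 287.914 g/mol.
Mass of Ca per formula unit: 1 × 40.078 = 40.078 g.
Weight fraction Ca = 40.078 / 287.914 = 0.1392.

13.92 mass %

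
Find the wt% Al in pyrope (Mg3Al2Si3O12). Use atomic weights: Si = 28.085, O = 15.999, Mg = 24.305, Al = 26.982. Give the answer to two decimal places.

13.39 weight percent

Formula mass = 3·24.305 + 2·26.982 + 3·28.085 + 12·15.999 = 403.122 g/mol, of which 53.964 g is Al.
So Al makes up 53.964/403.122 = 0.1339 of the mass, i.e. 13.39%.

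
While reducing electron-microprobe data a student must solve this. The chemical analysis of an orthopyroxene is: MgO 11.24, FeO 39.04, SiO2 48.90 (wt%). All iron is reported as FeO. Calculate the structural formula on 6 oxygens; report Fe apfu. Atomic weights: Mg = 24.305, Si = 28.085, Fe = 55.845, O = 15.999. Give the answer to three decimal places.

1.331 Fe apfu

11.24 wt% MgO ÷ 40.304 g/mol = 0.27888 mol, giving 0.27888 Mg and 0.27888 O.
39.04 wt% FeO ÷ 71.844 g/mol = 0.54340 mol, giving 0.54340 Fe and 0.54340 O.
48.90 wt% SiO2 ÷ 60.083 g/mol = 0.81387 mol, giving 0.81387 Si and 1.62774 O.
Oxygen sums to 2.45002; scaling by 6/2.45002 = 2.44896 puts the formula on 6 O.
Fe: 0.54340 × 2.44896 = 1.331 atoms per formula unit.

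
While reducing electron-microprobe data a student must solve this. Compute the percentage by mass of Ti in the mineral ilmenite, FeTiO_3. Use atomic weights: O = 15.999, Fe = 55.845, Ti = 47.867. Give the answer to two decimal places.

31.55 wt%

Formula mass = 1×55.845 + 1×47.867 + 3×15.999 = 151.709 g/mol, of which 47.867 g is Ti.
So Ti makes up 47.867/151.709 = 0.3155 of the mass, i.e. 31.55%.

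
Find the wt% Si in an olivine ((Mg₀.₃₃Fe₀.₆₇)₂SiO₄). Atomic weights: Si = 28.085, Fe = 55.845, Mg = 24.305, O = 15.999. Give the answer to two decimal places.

15.35 mass %

Formula mass = 0.66*24.305 + 1.34*55.845 + 1*28.085 + 4*15.999 = 182.955 g/mol, of which 28.085 g is Si.
So Si makes up 28.085/182.955 = 0.1535 of the mass, i.e. 15.35%.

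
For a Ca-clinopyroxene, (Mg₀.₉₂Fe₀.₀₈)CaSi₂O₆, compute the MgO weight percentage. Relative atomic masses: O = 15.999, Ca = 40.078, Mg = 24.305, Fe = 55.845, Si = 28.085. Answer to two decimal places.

M((Mg₀.₉₂Fe₀.₀₈)CaSi₂O₆) = 219.070 g/mol; M(MgO) = 40.304 g/mol.
Moles MgO per formula unit = 0.92 Mg ÷ 1 = 0.9200.
MgO fraction = (0.9200 × 40.304) / 219.070 = 37.080/219.070 = 0.1693.

16.93 wt%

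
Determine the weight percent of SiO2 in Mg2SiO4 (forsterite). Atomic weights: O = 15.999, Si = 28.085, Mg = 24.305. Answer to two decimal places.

M(Mg2SiO4) = 140.691 g/mol; M(SiO2) = 60.083 g/mol.
Moles SiO2 per formula unit = 1 Si ÷ 1 = 1.0000.
SiO2 fraction = (1.0000 × 60.083) / 140.691 = 60.083/140.691 = 0.4271.

42.71 wt%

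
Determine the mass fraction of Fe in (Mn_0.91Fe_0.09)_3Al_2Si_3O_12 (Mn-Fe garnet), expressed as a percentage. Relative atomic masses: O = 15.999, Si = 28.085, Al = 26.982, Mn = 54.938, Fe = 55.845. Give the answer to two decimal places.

Formula mass = 2.73·54.938 + 0.27·55.845 + 2·26.982 + 3·28.085 + 12·15.999 = 495.266 g/mol, of which 15.078 g is Fe.
So Fe makes up 15.078/495.266 = 0.0304 of the mass, i.e. 3.04%.

3.04 weight percent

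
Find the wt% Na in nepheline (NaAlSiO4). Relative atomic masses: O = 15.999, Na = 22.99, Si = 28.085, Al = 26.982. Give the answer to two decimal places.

16.18 mass %

Formula mass = 1×22.99 + 1×26.982 + 1×28.085 + 4×15.999 = 142.053 g/mol, of which 22.990 g is Na.
So Na makes up 22.990/142.053 = 0.1618 of the mass, i.e. 16.18%.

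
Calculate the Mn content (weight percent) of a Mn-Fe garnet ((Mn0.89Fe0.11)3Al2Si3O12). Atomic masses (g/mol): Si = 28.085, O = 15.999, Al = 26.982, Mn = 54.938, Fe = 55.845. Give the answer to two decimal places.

29.61 weight percent

Formula mass = 2.67*54.938 + 0.33*55.845 + 2*26.982 + 3*28.085 + 12*15.999 = 495.320 g/mol, of which 146.684 g is Mn.
So Mn makes up 146.684/495.320 = 0.2961 of the mass, i.e. 29.61%.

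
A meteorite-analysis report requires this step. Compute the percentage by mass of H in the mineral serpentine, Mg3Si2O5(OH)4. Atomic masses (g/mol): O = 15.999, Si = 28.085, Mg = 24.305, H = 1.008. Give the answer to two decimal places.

1.46 weight percent

M(Mg3Si2O5(OH)4) = 277.108 g/mol.
H contributes 4 × 1.008 = 4.032 g per mole.
4.032/277.108 = 0.0146 → 1.46%.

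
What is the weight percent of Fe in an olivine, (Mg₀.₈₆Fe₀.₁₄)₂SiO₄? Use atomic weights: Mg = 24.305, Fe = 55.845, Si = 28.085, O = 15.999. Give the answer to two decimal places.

M((Mg₀.₈₆Fe₀.₁₄)₂SiO₄) = 149.522 g/mol.
Fe contributes 0.28 × 55.845 = 15.637 g per mole.
15.637/149.522 = 0.1046 → 10.46%.

10.46 wt%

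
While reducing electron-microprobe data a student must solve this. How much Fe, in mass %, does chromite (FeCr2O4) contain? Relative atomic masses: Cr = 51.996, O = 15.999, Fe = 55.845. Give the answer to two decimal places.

Formula mass = 1×55.845 + 2×51.996 + 4×15.999 = 223.833 g/mol, of which 55.845 g is Fe.
So Fe makes up 55.845/223.833 = 0.2495 of the mass, i.e. 24.95%.

24.95 mass %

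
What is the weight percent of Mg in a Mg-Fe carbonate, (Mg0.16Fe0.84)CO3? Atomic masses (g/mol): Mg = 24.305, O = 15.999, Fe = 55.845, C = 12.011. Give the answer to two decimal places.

M((Mg0.16Fe0.84)CO3) = 110.807 g/mol.
Mg contributes 0.16 × 24.305 = 3.889 g per mole.
3.889/110.807 = 0.0351 → 3.51%.

3.51 mass %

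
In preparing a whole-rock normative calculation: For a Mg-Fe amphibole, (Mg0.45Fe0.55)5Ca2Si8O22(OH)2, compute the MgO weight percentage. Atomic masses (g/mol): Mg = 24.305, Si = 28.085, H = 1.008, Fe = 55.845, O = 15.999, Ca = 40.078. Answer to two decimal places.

Molar mass of (Mg0.45Fe0.55)5Ca2Si8O22(OH)2 = 2.25*24.305 + 2.75*55.845 + 2*40.078 + 8*28.085 + 24*15.999 + 2*1.008 = 899.088 g/mol.
Each formula unit contains 2.25 Mg, equivalent to 2.25/1 = 2.2500 mol MgO.
M(MgO) = 1×24.305 + 1×15.999 = 40.304 g/mol.
Mass of MgO per formula unit = 2.2500 × 40.304 = 90.684 g.
MgO wt% = 90.684 / 899.088 × 100 = 10.09%.

10.09 wt%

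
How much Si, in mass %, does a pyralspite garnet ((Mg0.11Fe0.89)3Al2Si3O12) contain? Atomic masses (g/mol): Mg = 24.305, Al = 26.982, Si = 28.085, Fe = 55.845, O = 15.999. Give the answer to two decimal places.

Formula mass = 0.33×24.305 + 2.67×55.845 + 2×26.982 + 3×28.085 + 12×15.999 = 487.334 g/mol, of which 84.255 g is Si.
So Si makes up 84.255/487.334 = 0.1729 of the mass, i.e. 17.29%.

17.29 mass %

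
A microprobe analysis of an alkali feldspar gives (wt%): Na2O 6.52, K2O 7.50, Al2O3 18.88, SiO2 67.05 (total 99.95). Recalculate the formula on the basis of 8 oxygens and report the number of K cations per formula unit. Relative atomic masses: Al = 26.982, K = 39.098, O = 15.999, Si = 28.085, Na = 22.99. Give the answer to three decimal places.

0.429 K apfu

Na2O: 6.52/61.979 = 0.10520 mol → 0.21040 mol Na, 0.10520 mol O.
K2O: 7.50/94.195 = 0.07962 mol → 0.15924 mol K, 0.07962 mol O.
Al2O3: 18.88/101.961 = 0.18517 mol → 0.37034 mol Al, 0.55551 mol O.
SiO2: 67.05/60.083 = 1.11596 mol → 1.11596 mol Si, 2.23192 mol O.
Total oxygen = 2.97225 mol. Normalization factor = 8/2.97225 = 2.69156.
K per 8 O = 0.15924 × 2.69156 = 0.429.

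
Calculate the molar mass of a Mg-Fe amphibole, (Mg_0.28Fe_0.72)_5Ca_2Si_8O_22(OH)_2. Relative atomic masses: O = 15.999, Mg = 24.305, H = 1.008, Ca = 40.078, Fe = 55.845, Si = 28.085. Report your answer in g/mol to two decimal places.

M = 1.40*24.305 + 3.60*55.845 + 2*40.078 + 8*28.085 + 24*15.999 + 2*1.008

925.90 g/mol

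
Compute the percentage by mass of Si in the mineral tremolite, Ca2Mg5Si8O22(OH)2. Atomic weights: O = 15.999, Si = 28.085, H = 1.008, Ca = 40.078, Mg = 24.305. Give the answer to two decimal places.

Molar mass of Ca2Mg5Si8O22(OH)2: 2×40.078 + 5×24.305 + 8×28.085 + 24×15.999 + 2×1.008 = 812.353 g/mol.
Mass of Si per formula unit: 8 × 28.085 = 224.680 g.
Weight fraction Si = 224.680 / 812.353 = 0.2766.

27.66 weight percent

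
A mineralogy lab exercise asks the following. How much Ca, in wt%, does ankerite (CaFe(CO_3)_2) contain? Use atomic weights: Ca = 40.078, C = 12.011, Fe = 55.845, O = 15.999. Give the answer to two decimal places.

18.56 wt%

Formula mass = 1·40.078 + 1·55.845 + 2·12.011 + 6·15.999 = 215.939 g/mol, of which 40.078 g is Ca.
So Ca makes up 40.078/215.939 = 0.1856 of the mass, i.e. 18.56%.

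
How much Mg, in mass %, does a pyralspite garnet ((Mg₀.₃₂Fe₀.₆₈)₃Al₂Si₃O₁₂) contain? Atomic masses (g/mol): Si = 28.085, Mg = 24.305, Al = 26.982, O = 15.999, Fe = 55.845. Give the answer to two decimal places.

Molar mass of (Mg₀.₃₂Fe₀.₆₈)₃Al₂Si₃O₁₂: 0.96×24.305 + 2.04×55.845 + 2×26.982 + 3×28.085 + 12×15.999 = 467.464 g/mol.
Mass of Mg per formula unit: 0.96 × 24.305 = 23.333 g.
Weight fraction Mg = 23.333 / 467.464 = 0.0499.

4.99 mass %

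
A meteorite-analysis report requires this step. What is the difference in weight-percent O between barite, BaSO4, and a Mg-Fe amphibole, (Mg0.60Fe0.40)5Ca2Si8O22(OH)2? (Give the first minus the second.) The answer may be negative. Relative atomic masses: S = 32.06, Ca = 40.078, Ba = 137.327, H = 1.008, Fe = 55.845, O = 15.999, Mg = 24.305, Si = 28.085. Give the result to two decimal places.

M(BaSO4) = 233.383 g/mol, so wt% O = 63.996/233.383 × 100 = 27.42%.
M((Mg0.60Fe0.40)5Ca2Si8O22(OH)2) = 875.433 g/mol, so wt% O = 383.976/875.433 × 100 = 43.86%.
27.42 − 43.86 = -16.44 pp.

-16.44 percentage points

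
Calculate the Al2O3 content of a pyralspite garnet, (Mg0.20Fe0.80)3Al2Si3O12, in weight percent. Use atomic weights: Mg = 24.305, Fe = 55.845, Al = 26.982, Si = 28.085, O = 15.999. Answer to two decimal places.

Molar mass of (Mg0.20Fe0.80)3Al2Si3O12 = 0.60×24.305 + 2.40×55.845 + 2×26.982 + 3×28.085 + 12×15.999 = 478.818 g/mol.
Each formula unit contains 2 Al, equivalent to 2/2 = 1.0000 mol Al2O3.
M(Al2O3) = 2×26.982 + 3×15.999 = 101.961 g/mol.
Mass of Al2O3 per formula unit = 1.0000 × 101.961 = 101.961 g.
Al2O3 wt% = 101.961 / 478.818 × 100 = 21.29%.

21.29 wt%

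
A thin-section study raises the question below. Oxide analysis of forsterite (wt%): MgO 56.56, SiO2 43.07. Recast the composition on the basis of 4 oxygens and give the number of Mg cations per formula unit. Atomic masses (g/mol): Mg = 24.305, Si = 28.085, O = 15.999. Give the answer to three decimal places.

56.56 wt% MgO ÷ 40.304 g/mol = 1.40333 mol, giving 1.40333 Mg and 1.40333 O.
43.07 wt% SiO2 ÷ 60.083 g/mol = 0.71684 mol, giving 0.71684 Si and 1.43368 O.
Oxygen sums to 2.83701; scaling by 4/2.83701 = 1.40994 puts the formula on 4 O.
Mg: 1.40333 × 1.40994 = 1.979 atoms per formula unit.

1.979 Mg apfu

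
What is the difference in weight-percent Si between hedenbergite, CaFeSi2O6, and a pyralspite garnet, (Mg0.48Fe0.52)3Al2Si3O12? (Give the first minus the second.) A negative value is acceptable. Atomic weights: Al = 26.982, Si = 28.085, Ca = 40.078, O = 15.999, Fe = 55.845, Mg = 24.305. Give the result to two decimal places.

M(CaFeSi2O6) = 248.087 g/mol, so wt% Si = 56.170/248.087 × 100 = 22.64%.
M((Mg0.48Fe0.52)3Al2Si3O12) = 452.324 g/mol, so wt% Si = 84.255/452.324 × 100 = 18.63%.
22.64 − 18.63 = 4.01 pp.

4.01 percentage points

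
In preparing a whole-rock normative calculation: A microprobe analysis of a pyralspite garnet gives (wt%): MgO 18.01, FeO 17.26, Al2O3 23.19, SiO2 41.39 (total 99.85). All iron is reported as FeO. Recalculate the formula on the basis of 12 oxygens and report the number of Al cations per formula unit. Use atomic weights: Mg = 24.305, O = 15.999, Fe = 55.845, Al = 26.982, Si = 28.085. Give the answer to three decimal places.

1.987 Al apfu

18.01 wt% MgO ÷ 40.304 g/mol = 0.44685 mol, giving 0.44685 Mg and 0.44685 O.
17.26 wt% FeO ÷ 71.844 g/mol = 0.24024 mol, giving 0.24024 Fe and 0.24024 O.
23.19 wt% Al2O3 ÷ 101.961 g/mol = 0.22744 mol, giving 0.45488 Al and 0.68232 O.
41.39 wt% SiO2 ÷ 60.083 g/mol = 0.68888 mol, giving 0.68888 Si and 1.37776 O.
Oxygen sums to 2.74717; scaling by 12/2.74717 = 4.36813 puts the formula on 12 O.
Al: 0.45488 × 4.36813 = 1.987 atoms per formula unit.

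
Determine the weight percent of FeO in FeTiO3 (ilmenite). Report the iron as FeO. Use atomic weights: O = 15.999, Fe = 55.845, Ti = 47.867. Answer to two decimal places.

M(FeTiO3) = 151.709 g/mol; M(FeO) = 71.844 g/mol.
Moles FeO per formula unit = 1 Fe ÷ 1 = 1.0000.
FeO fraction = (1.0000 × 71.844) / 151.709 = 71.844/151.709 = 0.4736.

47.36 wt%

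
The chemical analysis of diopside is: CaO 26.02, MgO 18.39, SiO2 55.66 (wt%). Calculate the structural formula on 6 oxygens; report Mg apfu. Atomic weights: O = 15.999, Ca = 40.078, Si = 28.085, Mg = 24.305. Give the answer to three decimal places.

0.987 Mg apfu

26.02 wt% CaO ÷ 56.077 g/mol = 0.46400 mol, giving 0.46400 Ca and 0.46400 O.
18.39 wt% MgO ÷ 40.304 g/mol = 0.45628 mol, giving 0.45628 Mg and 0.45628 O.
55.66 wt% SiO2 ÷ 60.083 g/mol = 0.92639 mol, giving 0.92639 Si and 1.85278 O.
Oxygen sums to 2.77306; scaling by 6/2.77306 = 2.16367 puts the formula on 6 O.
Mg: 0.45628 × 2.16367 = 0.987 atoms per formula unit.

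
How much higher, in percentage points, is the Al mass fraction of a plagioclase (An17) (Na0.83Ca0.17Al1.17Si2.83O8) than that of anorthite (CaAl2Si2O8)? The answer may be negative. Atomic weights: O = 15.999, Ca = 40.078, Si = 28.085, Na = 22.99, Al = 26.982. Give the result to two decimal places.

Al in Na0.83Ca0.17Al1.17Si2.83O8: molar mass 264.936 g/mol; 1.17×26.982 = 31.569 g → 11.92 wt%.
Al in CaAl2Si2O8: molar mass 278.204 g/mol; 2×26.982 = 53.964 g → 19.40 wt%.
Difference = 11.92 − 19.40 = -7.48 percentage points.

-7.48 percentage points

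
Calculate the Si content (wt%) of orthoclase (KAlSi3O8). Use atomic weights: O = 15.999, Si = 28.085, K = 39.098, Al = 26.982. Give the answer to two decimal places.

Formula mass = 1·39.098 + 1·26.982 + 3·28.085 + 8·15.999 = 278.327 g/mol, of which 84.255 g is Si.
So Si makes up 84.255/278.327 = 0.3027 of the mass, i.e. 30.27%.

30.27 wt%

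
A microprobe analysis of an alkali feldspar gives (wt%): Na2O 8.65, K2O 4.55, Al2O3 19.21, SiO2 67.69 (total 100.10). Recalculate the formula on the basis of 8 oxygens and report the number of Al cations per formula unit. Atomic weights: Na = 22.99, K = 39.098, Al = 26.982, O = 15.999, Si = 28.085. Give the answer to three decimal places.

8.65 wt% Na2O ÷ 61.979 g/mol = 0.13956 mol, giving 0.27912 Na and 0.13956 O.
4.55 wt% K2O ÷ 94.195 g/mol = 0.04830 mol, giving 0.09660 K and 0.04830 O.
19.21 wt% Al2O3 ÷ 101.961 g/mol = 0.18841 mol, giving 0.37682 Al and 0.56523 O.
67.69 wt% SiO2 ÷ 60.083 g/mol = 1.12661 mol, giving 1.12661 Si and 2.25322 O.
Oxygen sums to 3.00631; scaling by 8/3.00631 = 2.66107 puts the formula on 8 O.
Al: 0.37682 × 2.66107 = 1.003 atoms per formula unit.

1.003 Al apfu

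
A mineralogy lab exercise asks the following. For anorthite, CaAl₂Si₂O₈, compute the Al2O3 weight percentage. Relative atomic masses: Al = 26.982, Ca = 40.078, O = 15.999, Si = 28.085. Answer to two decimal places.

Formula mass = 278.204 g/mol.
2 Al → 1.0000 mol Al2O3 per formula unit; M(Al2O3) = 101.961, so Al2O3 mass = 101.961 g.
101.961/278.204 × 100 = 36.65 wt%.

36.65 wt%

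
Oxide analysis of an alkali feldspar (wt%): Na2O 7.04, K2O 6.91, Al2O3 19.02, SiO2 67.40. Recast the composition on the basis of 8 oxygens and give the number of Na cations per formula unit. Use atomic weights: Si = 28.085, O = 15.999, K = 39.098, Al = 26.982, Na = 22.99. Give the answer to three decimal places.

Na2O: 7.04/61.979 = 0.11359 mol → 0.22718 mol Na, 0.11359 mol O.
K2O: 6.91/94.195 = 0.07336 mol → 0.14672 mol K, 0.07336 mol O.
Al2O3: 19.02/101.961 = 0.18654 mol → 0.37308 mol Al, 0.55962 mol O.
SiO2: 67.40/60.083 = 1.12178 mol → 1.12178 mol Si, 2.24356 mol O.
Total oxygen = 2.99013 mol. Normalization factor = 8/2.99013 = 2.67547.
Na per 8 O = 0.22718 × 2.67547 = 0.608.

0.608 Na apfu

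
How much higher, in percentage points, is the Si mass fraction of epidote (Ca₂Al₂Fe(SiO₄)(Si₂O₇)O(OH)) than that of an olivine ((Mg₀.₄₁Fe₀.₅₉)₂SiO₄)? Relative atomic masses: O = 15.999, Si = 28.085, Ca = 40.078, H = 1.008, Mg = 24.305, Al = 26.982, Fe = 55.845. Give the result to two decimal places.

1.65 percentage points

M(Ca₂Al₂Fe(SiO₄)(Si₂O₇)O(OH)) = 483.215 g/mol, so wt% Si = 84.255/483.215 × 100 = 17.44%.
M((Mg₀.₄₁Fe₀.₅₉)₂SiO₄) = 177.908 g/mol, so wt% Si = 28.085/177.908 × 100 = 15.79%.
17.44 − 15.79 = 1.65 pp.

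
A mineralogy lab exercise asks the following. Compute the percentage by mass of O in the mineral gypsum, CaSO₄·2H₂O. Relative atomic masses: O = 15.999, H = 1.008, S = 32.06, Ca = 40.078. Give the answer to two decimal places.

55.76 wt%

M(CaSO₄·2H₂O) = 172.164 g/mol.
O contributes 6 × 15.999 = 95.994 g per mole.
95.994/172.164 = 0.5576 → 55.76%.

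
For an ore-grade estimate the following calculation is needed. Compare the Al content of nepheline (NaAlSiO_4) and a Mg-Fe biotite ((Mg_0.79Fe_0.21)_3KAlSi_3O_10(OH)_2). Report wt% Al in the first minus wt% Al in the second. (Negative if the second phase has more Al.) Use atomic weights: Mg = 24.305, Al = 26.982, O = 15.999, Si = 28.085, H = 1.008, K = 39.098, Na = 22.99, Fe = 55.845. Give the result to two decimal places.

12.82 percentage points

M(NaAlSiO_4) = 142.053 g/mol, so wt% Al = 26.982/142.053 × 100 = 18.99%.
M((Mg_0.79Fe_0.21)_3KAlSi_3O_10(OH)_2) = 437.124 g/mol, so wt% Al = 26.982/437.124 × 100 = 6.17%.
18.99 − 6.17 = 12.82 pp.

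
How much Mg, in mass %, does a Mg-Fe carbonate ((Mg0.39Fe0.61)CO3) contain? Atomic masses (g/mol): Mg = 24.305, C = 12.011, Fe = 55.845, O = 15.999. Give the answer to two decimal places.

9.15 mass %

Molar mass of (Mg0.39Fe0.61)CO3: 0.39×24.305 + 0.61×55.845 + 1×12.011 + 3×15.999 = 103.552 g/mol.
Mass of Mg per formula unit: 0.39 × 24.305 = 9.479 g.
Weight fraction Mg = 9.479 / 103.552 = 0.0915.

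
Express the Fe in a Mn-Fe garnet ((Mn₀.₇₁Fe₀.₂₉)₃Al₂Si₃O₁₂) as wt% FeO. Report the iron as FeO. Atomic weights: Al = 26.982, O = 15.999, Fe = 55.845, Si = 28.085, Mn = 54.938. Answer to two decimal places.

12.61 wt%

Molar mass of (Mn₀.₇₁Fe₀.₂₉)₃Al₂Si₃O₁₂ = 2.13·54.938 + 0.87·55.845 + 2·26.982 + 3·28.085 + 12·15.999 = 495.810 g/mol.
Each formula unit contains 0.87 Fe, equivalent to 0.87/1 = 0.8700 mol FeO.
M(FeO) = 1×55.845 + 1×15.999 = 71.844 g/mol.
Mass of FeO per formula unit = 0.8700 × 71.844 = 62.504 g.
FeO wt% = 62.504 / 495.810 × 100 = 12.61%.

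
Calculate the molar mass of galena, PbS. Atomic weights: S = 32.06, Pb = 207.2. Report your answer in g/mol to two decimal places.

M = 1*207.2 + 1*32.06

239.26 g/mol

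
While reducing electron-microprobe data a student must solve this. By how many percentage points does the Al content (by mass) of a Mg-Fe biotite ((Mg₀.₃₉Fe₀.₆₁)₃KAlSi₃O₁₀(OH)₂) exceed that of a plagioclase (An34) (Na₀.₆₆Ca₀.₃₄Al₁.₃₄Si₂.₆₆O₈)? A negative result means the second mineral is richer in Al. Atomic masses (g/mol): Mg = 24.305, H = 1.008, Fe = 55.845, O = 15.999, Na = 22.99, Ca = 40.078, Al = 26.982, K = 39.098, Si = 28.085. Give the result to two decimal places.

M((Mg₀.₃₉Fe₀.₆₁)₃KAlSi₃O₁₀(OH)₂) = 474.972 g/mol, so wt% Al = 26.982/474.972 × 100 = 5.68%.
M(Na₀.₆₆Ca₀.₃₄Al₁.₃₄Si₂.₆₆O₈) = 267.654 g/mol, so wt% Al = 36.156/267.654 × 100 = 13.51%.
5.68 − 13.51 = -7.83 pp.

-7.83 percentage points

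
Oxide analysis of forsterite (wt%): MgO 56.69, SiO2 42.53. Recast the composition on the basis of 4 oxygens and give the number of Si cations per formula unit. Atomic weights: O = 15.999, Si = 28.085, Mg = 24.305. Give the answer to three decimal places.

MgO (M=40.304): mol = 1.40656; Mg = 1.40656, O = 1.40656.
SiO2 (M=60.083): mol = 0.70785; Si = 0.70785, O = 1.41570.
ΣO = 2.82226; factor = 4/ΣO = 1.41730.
Si apfu = 0.70785 × 1.41730 = 1.003.

1.003 Si apfu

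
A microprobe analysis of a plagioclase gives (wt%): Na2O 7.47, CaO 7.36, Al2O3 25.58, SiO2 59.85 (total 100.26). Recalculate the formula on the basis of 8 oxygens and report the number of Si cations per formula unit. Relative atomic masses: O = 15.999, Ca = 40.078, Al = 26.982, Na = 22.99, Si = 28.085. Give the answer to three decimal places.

2.659 Si apfu

Na2O: 7.47/61.979 = 0.12052 mol → 0.24104 mol Na, 0.12052 mol O.
CaO: 7.36/56.077 = 0.13125 mol → 0.13125 mol Ca, 0.13125 mol O.
Al2O3: 25.58/101.961 = 0.25088 mol → 0.50176 mol Al, 0.75264 mol O.
SiO2: 59.85/60.083 = 0.99612 mol → 0.99612 mol Si, 1.99224 mol O.
Total oxygen = 2.99665 mol. Normalization factor = 8/2.99665 = 2.66965.
Si per 8 O = 0.99612 × 2.66965 = 2.659.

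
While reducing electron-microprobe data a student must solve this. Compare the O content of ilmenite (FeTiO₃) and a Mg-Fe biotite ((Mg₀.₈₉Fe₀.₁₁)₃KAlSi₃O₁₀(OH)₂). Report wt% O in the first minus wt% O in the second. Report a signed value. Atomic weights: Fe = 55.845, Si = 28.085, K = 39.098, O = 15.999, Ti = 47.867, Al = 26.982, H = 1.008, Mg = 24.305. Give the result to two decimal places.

First mineral: 47.997 g O in 151.709 g formula = 31.64 wt% O.
Second mineral: 191.988 g O in 427.662 g formula = 44.89 wt% O.
31.64% − 44.89% gives a difference of -13.25 percentage points.

-13.25 percentage points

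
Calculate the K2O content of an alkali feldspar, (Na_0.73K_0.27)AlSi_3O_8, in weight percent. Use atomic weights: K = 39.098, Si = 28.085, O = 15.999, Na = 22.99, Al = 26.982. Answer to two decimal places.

4.77 wt%

Formula mass = 266.568 g/mol.
0.27 K → 0.1350 mol K2O per formula unit; M(K2O) = 94.195, so K2O mass = 12.716 g.
12.716/266.568 × 100 = 4.77 wt%.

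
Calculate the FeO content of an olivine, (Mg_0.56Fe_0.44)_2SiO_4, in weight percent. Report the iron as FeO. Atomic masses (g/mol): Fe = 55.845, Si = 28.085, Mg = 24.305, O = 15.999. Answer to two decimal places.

M((Mg_0.56Fe_0.44)_2SiO_4) = 168.446 g/mol; M(FeO) = 71.844 g/mol.
Moles FeO per formula unit = 0.88 Fe ÷ 1 = 0.8800.
FeO fraction = (0.8800 × 71.844) / 168.446 = 63.223/168.446 = 0.3753.

37.53 wt%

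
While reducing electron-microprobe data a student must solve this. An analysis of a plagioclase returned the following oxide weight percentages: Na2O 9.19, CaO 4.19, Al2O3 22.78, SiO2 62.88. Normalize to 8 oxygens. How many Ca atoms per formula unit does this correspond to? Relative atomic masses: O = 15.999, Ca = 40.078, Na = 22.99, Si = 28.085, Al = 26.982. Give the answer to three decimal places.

0.200 Ca apfu

Na2O: 9.19/61.979 = 0.14828 mol → 0.29656 mol Na, 0.14828 mol O.
CaO: 4.19/56.077 = 0.07472 mol → 0.07472 mol Ca, 0.07472 mol O.
Al2O3: 22.78/101.961 = 0.22342 mol → 0.44684 mol Al, 0.67026 mol O.
SiO2: 62.88/60.083 = 1.04655 mol → 1.04655 mol Si, 2.09310 mol O.
Total oxygen = 2.98636 mol. Normalization factor = 8/2.98636 = 2.67885.
Ca per 8 O = 0.07472 × 2.67885 = 0.200.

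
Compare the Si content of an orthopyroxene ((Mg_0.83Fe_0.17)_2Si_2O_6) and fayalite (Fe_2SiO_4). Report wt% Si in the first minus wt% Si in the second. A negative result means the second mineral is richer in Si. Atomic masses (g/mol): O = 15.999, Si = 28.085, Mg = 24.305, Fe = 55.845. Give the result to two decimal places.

M((Mg_0.83Fe_0.17)_2Si_2O_6) = 211.498 g/mol, so wt% Si = 56.170/211.498 × 100 = 26.56%.
M(Fe_2SiO_4) = 203.771 g/mol, so wt% Si = 28.085/203.771 × 100 = 13.78%.
26.56 − 13.78 = 12.78 pp.

12.78 percentage points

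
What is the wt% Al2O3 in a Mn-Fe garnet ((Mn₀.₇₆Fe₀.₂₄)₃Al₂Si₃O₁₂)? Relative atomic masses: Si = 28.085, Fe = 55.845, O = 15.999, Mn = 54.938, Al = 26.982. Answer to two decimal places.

Molar mass of (Mn₀.₇₆Fe₀.₂₄)₃Al₂Si₃O₁₂ = 2.28·54.938 + 0.72·55.845 + 2·26.982 + 3·28.085 + 12·15.999 = 495.674 g/mol.
Each formula unit contains 2 Al, equivalent to 2/2 = 1.0000 mol Al2O3.
M(Al2O3) = 2×26.982 + 3×15.999 = 101.961 g/mol.
Mass of Al2O3 per formula unit = 1.0000 × 101.961 = 101.961 g.
Al2O3 wt% = 101.961 / 495.674 × 100 = 20.57%.

20.57 wt%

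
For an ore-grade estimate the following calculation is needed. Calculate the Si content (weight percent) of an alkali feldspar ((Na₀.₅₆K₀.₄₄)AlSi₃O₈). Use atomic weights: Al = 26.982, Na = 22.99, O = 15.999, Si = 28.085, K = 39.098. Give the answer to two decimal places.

31.29 weight percent

M((Na₀.₅₆K₀.₄₄)AlSi₃O₈) = 269.307 g/mol.
Si contributes 3 × 28.085 = 84.255 g per mole.
84.255/269.307 = 0.3129 → 31.29%.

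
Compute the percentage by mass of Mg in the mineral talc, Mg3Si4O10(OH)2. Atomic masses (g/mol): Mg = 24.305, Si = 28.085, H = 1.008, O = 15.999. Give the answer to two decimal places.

M(Mg3Si4O10(OH)2) = 379.259 g/mol.
Mg contributes 3 × 24.305 = 72.915 g per mole.
72.915/379.259 = 0.1923 → 19.23%.

19.23 mass %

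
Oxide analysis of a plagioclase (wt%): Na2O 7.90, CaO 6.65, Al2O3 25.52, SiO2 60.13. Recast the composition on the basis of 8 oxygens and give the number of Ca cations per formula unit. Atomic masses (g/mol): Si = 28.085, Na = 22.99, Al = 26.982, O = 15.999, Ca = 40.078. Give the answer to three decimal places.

0.316 Ca apfu

7.90 wt% Na2O ÷ 61.979 g/mol = 0.12746 mol, giving 0.25492 Na and 0.12746 O.
6.65 wt% CaO ÷ 56.077 g/mol = 0.11859 mol, giving 0.11859 Ca and 0.11859 O.
25.52 wt% Al2O3 ÷ 101.961 g/mol = 0.25029 mol, giving 0.50058 Al and 0.75087 O.
60.13 wt% SiO2 ÷ 60.083 g/mol = 1.00078 mol, giving 1.00078 Si and 2.00156 O.
Oxygen sums to 2.99848; scaling by 8/2.99848 = 2.66802 puts the formula on 8 O.
Ca: 0.11859 × 2.66802 = 0.316 atoms per formula unit.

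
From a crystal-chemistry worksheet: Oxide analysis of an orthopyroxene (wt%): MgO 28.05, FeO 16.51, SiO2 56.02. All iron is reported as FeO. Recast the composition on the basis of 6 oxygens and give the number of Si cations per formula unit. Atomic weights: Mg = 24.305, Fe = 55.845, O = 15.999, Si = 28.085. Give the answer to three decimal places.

2.005 Si apfu

28.05 wt% MgO ÷ 40.304 g/mol = 0.69596 mol, giving 0.69596 Mg and 0.69596 O.
16.51 wt% FeO ÷ 71.844 g/mol = 0.22980 mol, giving 0.22980 Fe and 0.22980 O.
56.02 wt% SiO2 ÷ 60.083 g/mol = 0.93238 mol, giving 0.93238 Si and 1.86476 O.
Oxygen sums to 2.79052; scaling by 6/2.79052 = 2.15014 puts the formula on 6 O.
Si: 0.93238 × 2.15014 = 2.005 atoms per formula unit.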